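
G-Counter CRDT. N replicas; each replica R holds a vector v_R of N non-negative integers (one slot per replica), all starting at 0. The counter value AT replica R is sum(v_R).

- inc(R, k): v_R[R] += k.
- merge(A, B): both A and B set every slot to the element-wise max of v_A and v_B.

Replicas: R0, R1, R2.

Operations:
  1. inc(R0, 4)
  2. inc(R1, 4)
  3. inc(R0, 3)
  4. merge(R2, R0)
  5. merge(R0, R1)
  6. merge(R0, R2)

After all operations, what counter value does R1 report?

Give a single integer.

Answer: 11

Derivation:
Op 1: inc R0 by 4 -> R0=(4,0,0) value=4
Op 2: inc R1 by 4 -> R1=(0,4,0) value=4
Op 3: inc R0 by 3 -> R0=(7,0,0) value=7
Op 4: merge R2<->R0 -> R2=(7,0,0) R0=(7,0,0)
Op 5: merge R0<->R1 -> R0=(7,4,0) R1=(7,4,0)
Op 6: merge R0<->R2 -> R0=(7,4,0) R2=(7,4,0)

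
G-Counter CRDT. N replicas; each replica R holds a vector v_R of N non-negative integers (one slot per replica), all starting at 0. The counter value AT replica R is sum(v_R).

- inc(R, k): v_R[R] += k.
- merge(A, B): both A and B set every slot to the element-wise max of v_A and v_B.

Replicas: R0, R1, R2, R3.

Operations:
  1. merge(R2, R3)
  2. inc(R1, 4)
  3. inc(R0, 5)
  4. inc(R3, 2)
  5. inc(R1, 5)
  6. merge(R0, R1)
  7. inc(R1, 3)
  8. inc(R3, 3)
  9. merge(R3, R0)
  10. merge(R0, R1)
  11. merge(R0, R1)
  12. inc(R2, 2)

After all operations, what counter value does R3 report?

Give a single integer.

Answer: 19

Derivation:
Op 1: merge R2<->R3 -> R2=(0,0,0,0) R3=(0,0,0,0)
Op 2: inc R1 by 4 -> R1=(0,4,0,0) value=4
Op 3: inc R0 by 5 -> R0=(5,0,0,0) value=5
Op 4: inc R3 by 2 -> R3=(0,0,0,2) value=2
Op 5: inc R1 by 5 -> R1=(0,9,0,0) value=9
Op 6: merge R0<->R1 -> R0=(5,9,0,0) R1=(5,9,0,0)
Op 7: inc R1 by 3 -> R1=(5,12,0,0) value=17
Op 8: inc R3 by 3 -> R3=(0,0,0,5) value=5
Op 9: merge R3<->R0 -> R3=(5,9,0,5) R0=(5,9,0,5)
Op 10: merge R0<->R1 -> R0=(5,12,0,5) R1=(5,12,0,5)
Op 11: merge R0<->R1 -> R0=(5,12,0,5) R1=(5,12,0,5)
Op 12: inc R2 by 2 -> R2=(0,0,2,0) value=2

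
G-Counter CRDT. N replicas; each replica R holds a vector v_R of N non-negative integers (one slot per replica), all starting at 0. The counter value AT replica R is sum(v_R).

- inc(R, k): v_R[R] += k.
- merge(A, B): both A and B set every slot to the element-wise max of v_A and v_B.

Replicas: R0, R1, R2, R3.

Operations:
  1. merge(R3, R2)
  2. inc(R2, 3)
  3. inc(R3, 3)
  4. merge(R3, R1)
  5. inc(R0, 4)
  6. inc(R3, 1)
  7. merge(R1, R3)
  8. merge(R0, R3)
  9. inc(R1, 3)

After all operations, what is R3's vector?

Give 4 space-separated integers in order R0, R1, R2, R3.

Op 1: merge R3<->R2 -> R3=(0,0,0,0) R2=(0,0,0,0)
Op 2: inc R2 by 3 -> R2=(0,0,3,0) value=3
Op 3: inc R3 by 3 -> R3=(0,0,0,3) value=3
Op 4: merge R3<->R1 -> R3=(0,0,0,3) R1=(0,0,0,3)
Op 5: inc R0 by 4 -> R0=(4,0,0,0) value=4
Op 6: inc R3 by 1 -> R3=(0,0,0,4) value=4
Op 7: merge R1<->R3 -> R1=(0,0,0,4) R3=(0,0,0,4)
Op 8: merge R0<->R3 -> R0=(4,0,0,4) R3=(4,0,0,4)
Op 9: inc R1 by 3 -> R1=(0,3,0,4) value=7

Answer: 4 0 0 4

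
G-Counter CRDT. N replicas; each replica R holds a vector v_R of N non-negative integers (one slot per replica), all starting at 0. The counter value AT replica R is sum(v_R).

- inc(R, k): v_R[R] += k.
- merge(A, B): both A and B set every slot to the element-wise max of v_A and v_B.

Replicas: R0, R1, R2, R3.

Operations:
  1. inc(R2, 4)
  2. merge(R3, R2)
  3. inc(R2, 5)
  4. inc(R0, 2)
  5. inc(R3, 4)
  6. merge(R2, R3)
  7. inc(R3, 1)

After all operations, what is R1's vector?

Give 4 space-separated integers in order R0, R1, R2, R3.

Answer: 0 0 0 0

Derivation:
Op 1: inc R2 by 4 -> R2=(0,0,4,0) value=4
Op 2: merge R3<->R2 -> R3=(0,0,4,0) R2=(0,0,4,0)
Op 3: inc R2 by 5 -> R2=(0,0,9,0) value=9
Op 4: inc R0 by 2 -> R0=(2,0,0,0) value=2
Op 5: inc R3 by 4 -> R3=(0,0,4,4) value=8
Op 6: merge R2<->R3 -> R2=(0,0,9,4) R3=(0,0,9,4)
Op 7: inc R3 by 1 -> R3=(0,0,9,5) value=14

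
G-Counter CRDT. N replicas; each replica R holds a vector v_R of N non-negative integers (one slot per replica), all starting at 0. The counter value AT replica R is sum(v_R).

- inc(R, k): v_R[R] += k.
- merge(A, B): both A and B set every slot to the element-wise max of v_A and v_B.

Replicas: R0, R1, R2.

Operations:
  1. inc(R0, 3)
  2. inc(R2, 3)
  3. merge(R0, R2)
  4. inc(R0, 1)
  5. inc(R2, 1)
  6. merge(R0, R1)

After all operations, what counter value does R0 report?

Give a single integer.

Answer: 7

Derivation:
Op 1: inc R0 by 3 -> R0=(3,0,0) value=3
Op 2: inc R2 by 3 -> R2=(0,0,3) value=3
Op 3: merge R0<->R2 -> R0=(3,0,3) R2=(3,0,3)
Op 4: inc R0 by 1 -> R0=(4,0,3) value=7
Op 5: inc R2 by 1 -> R2=(3,0,4) value=7
Op 6: merge R0<->R1 -> R0=(4,0,3) R1=(4,0,3)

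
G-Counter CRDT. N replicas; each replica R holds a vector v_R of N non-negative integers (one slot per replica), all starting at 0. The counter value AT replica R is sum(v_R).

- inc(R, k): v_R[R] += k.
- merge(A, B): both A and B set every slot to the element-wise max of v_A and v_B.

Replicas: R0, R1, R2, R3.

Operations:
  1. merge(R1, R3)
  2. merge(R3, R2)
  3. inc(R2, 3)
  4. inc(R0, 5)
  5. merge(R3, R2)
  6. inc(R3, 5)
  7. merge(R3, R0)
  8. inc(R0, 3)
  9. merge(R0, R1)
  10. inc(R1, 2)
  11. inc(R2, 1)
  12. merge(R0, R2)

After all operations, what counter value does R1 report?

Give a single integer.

Op 1: merge R1<->R3 -> R1=(0,0,0,0) R3=(0,0,0,0)
Op 2: merge R3<->R2 -> R3=(0,0,0,0) R2=(0,0,0,0)
Op 3: inc R2 by 3 -> R2=(0,0,3,0) value=3
Op 4: inc R0 by 5 -> R0=(5,0,0,0) value=5
Op 5: merge R3<->R2 -> R3=(0,0,3,0) R2=(0,0,3,0)
Op 6: inc R3 by 5 -> R3=(0,0,3,5) value=8
Op 7: merge R3<->R0 -> R3=(5,0,3,5) R0=(5,0,3,5)
Op 8: inc R0 by 3 -> R0=(8,0,3,5) value=16
Op 9: merge R0<->R1 -> R0=(8,0,3,5) R1=(8,0,3,5)
Op 10: inc R1 by 2 -> R1=(8,2,3,5) value=18
Op 11: inc R2 by 1 -> R2=(0,0,4,0) value=4
Op 12: merge R0<->R2 -> R0=(8,0,4,5) R2=(8,0,4,5)

Answer: 18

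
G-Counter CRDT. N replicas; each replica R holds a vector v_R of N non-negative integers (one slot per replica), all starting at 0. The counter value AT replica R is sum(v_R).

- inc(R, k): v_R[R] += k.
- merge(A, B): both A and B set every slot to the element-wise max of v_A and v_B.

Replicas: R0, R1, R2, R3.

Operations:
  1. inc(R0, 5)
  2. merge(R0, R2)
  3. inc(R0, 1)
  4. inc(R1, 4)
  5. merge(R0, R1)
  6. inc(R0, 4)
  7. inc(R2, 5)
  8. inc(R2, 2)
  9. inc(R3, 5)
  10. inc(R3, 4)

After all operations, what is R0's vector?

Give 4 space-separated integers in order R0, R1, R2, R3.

Op 1: inc R0 by 5 -> R0=(5,0,0,0) value=5
Op 2: merge R0<->R2 -> R0=(5,0,0,0) R2=(5,0,0,0)
Op 3: inc R0 by 1 -> R0=(6,0,0,0) value=6
Op 4: inc R1 by 4 -> R1=(0,4,0,0) value=4
Op 5: merge R0<->R1 -> R0=(6,4,0,0) R1=(6,4,0,0)
Op 6: inc R0 by 4 -> R0=(10,4,0,0) value=14
Op 7: inc R2 by 5 -> R2=(5,0,5,0) value=10
Op 8: inc R2 by 2 -> R2=(5,0,7,0) value=12
Op 9: inc R3 by 5 -> R3=(0,0,0,5) value=5
Op 10: inc R3 by 4 -> R3=(0,0,0,9) value=9

Answer: 10 4 0 0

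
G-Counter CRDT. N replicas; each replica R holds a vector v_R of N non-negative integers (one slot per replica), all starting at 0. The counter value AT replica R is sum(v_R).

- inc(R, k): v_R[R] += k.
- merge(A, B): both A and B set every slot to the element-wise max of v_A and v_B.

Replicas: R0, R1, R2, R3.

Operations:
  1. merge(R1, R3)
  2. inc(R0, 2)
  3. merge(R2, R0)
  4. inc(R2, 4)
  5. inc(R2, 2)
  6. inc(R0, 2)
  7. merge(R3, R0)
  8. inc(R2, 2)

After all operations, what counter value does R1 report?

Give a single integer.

Op 1: merge R1<->R3 -> R1=(0,0,0,0) R3=(0,0,0,0)
Op 2: inc R0 by 2 -> R0=(2,0,0,0) value=2
Op 3: merge R2<->R0 -> R2=(2,0,0,0) R0=(2,0,0,0)
Op 4: inc R2 by 4 -> R2=(2,0,4,0) value=6
Op 5: inc R2 by 2 -> R2=(2,0,6,0) value=8
Op 6: inc R0 by 2 -> R0=(4,0,0,0) value=4
Op 7: merge R3<->R0 -> R3=(4,0,0,0) R0=(4,0,0,0)
Op 8: inc R2 by 2 -> R2=(2,0,8,0) value=10

Answer: 0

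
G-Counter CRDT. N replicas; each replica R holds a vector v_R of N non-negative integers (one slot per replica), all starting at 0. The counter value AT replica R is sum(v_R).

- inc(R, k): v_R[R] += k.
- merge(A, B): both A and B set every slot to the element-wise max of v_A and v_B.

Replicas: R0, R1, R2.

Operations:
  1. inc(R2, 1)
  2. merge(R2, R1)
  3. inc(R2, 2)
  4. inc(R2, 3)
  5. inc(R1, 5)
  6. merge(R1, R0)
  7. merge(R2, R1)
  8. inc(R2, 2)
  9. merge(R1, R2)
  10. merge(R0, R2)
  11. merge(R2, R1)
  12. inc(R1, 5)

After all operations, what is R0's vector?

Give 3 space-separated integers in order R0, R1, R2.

Op 1: inc R2 by 1 -> R2=(0,0,1) value=1
Op 2: merge R2<->R1 -> R2=(0,0,1) R1=(0,0,1)
Op 3: inc R2 by 2 -> R2=(0,0,3) value=3
Op 4: inc R2 by 3 -> R2=(0,0,6) value=6
Op 5: inc R1 by 5 -> R1=(0,5,1) value=6
Op 6: merge R1<->R0 -> R1=(0,5,1) R0=(0,5,1)
Op 7: merge R2<->R1 -> R2=(0,5,6) R1=(0,5,6)
Op 8: inc R2 by 2 -> R2=(0,5,8) value=13
Op 9: merge R1<->R2 -> R1=(0,5,8) R2=(0,5,8)
Op 10: merge R0<->R2 -> R0=(0,5,8) R2=(0,5,8)
Op 11: merge R2<->R1 -> R2=(0,5,8) R1=(0,5,8)
Op 12: inc R1 by 5 -> R1=(0,10,8) value=18

Answer: 0 5 8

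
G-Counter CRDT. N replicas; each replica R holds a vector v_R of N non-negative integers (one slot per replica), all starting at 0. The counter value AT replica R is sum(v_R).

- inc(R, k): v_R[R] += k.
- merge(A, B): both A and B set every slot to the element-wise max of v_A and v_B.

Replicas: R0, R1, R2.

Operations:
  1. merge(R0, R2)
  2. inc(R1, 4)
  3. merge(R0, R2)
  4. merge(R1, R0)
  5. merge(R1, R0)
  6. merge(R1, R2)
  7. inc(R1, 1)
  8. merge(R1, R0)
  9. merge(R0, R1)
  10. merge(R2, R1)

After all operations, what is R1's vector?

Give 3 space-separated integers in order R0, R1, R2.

Answer: 0 5 0

Derivation:
Op 1: merge R0<->R2 -> R0=(0,0,0) R2=(0,0,0)
Op 2: inc R1 by 4 -> R1=(0,4,0) value=4
Op 3: merge R0<->R2 -> R0=(0,0,0) R2=(0,0,0)
Op 4: merge R1<->R0 -> R1=(0,4,0) R0=(0,4,0)
Op 5: merge R1<->R0 -> R1=(0,4,0) R0=(0,4,0)
Op 6: merge R1<->R2 -> R1=(0,4,0) R2=(0,4,0)
Op 7: inc R1 by 1 -> R1=(0,5,0) value=5
Op 8: merge R1<->R0 -> R1=(0,5,0) R0=(0,5,0)
Op 9: merge R0<->R1 -> R0=(0,5,0) R1=(0,5,0)
Op 10: merge R2<->R1 -> R2=(0,5,0) R1=(0,5,0)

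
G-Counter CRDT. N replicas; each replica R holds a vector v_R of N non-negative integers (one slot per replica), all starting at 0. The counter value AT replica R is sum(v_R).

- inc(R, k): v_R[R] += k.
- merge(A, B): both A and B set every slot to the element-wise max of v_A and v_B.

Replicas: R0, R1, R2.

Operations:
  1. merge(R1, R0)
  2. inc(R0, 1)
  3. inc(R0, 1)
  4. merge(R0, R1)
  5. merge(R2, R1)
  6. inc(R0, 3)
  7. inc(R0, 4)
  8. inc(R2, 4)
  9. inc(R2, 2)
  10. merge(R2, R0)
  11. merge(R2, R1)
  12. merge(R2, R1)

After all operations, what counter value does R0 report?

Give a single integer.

Answer: 15

Derivation:
Op 1: merge R1<->R0 -> R1=(0,0,0) R0=(0,0,0)
Op 2: inc R0 by 1 -> R0=(1,0,0) value=1
Op 3: inc R0 by 1 -> R0=(2,0,0) value=2
Op 4: merge R0<->R1 -> R0=(2,0,0) R1=(2,0,0)
Op 5: merge R2<->R1 -> R2=(2,0,0) R1=(2,0,0)
Op 6: inc R0 by 3 -> R0=(5,0,0) value=5
Op 7: inc R0 by 4 -> R0=(9,0,0) value=9
Op 8: inc R2 by 4 -> R2=(2,0,4) value=6
Op 9: inc R2 by 2 -> R2=(2,0,6) value=8
Op 10: merge R2<->R0 -> R2=(9,0,6) R0=(9,0,6)
Op 11: merge R2<->R1 -> R2=(9,0,6) R1=(9,0,6)
Op 12: merge R2<->R1 -> R2=(9,0,6) R1=(9,0,6)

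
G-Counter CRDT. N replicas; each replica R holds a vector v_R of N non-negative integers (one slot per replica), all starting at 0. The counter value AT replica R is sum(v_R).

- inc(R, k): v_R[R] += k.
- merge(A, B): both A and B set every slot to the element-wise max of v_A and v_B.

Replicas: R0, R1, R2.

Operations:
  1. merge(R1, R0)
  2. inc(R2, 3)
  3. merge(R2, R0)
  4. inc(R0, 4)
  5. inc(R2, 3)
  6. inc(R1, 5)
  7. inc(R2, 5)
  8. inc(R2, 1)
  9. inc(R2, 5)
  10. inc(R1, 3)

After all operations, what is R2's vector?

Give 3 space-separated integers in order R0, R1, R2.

Answer: 0 0 17

Derivation:
Op 1: merge R1<->R0 -> R1=(0,0,0) R0=(0,0,0)
Op 2: inc R2 by 3 -> R2=(0,0,3) value=3
Op 3: merge R2<->R0 -> R2=(0,0,3) R0=(0,0,3)
Op 4: inc R0 by 4 -> R0=(4,0,3) value=7
Op 5: inc R2 by 3 -> R2=(0,0,6) value=6
Op 6: inc R1 by 5 -> R1=(0,5,0) value=5
Op 7: inc R2 by 5 -> R2=(0,0,11) value=11
Op 8: inc R2 by 1 -> R2=(0,0,12) value=12
Op 9: inc R2 by 5 -> R2=(0,0,17) value=17
Op 10: inc R1 by 3 -> R1=(0,8,0) value=8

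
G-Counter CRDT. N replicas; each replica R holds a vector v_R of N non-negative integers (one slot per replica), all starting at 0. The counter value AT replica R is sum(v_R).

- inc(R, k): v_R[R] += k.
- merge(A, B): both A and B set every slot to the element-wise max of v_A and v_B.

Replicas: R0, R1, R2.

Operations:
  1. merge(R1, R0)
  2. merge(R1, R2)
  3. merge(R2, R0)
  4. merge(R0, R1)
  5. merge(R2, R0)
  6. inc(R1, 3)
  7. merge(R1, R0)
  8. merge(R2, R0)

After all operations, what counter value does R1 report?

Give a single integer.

Op 1: merge R1<->R0 -> R1=(0,0,0) R0=(0,0,0)
Op 2: merge R1<->R2 -> R1=(0,0,0) R2=(0,0,0)
Op 3: merge R2<->R0 -> R2=(0,0,0) R0=(0,0,0)
Op 4: merge R0<->R1 -> R0=(0,0,0) R1=(0,0,0)
Op 5: merge R2<->R0 -> R2=(0,0,0) R0=(0,0,0)
Op 6: inc R1 by 3 -> R1=(0,3,0) value=3
Op 7: merge R1<->R0 -> R1=(0,3,0) R0=(0,3,0)
Op 8: merge R2<->R0 -> R2=(0,3,0) R0=(0,3,0)

Answer: 3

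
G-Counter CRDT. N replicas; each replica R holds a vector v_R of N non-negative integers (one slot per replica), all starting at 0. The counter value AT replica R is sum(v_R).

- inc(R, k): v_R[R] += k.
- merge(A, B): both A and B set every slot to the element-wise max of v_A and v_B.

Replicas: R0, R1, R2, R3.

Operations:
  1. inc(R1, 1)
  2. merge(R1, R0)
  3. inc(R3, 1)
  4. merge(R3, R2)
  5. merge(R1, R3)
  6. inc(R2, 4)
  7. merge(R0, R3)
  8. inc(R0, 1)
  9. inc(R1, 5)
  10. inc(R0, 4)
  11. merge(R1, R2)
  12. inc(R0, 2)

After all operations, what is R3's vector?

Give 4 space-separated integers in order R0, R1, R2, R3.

Answer: 0 1 0 1

Derivation:
Op 1: inc R1 by 1 -> R1=(0,1,0,0) value=1
Op 2: merge R1<->R0 -> R1=(0,1,0,0) R0=(0,1,0,0)
Op 3: inc R3 by 1 -> R3=(0,0,0,1) value=1
Op 4: merge R3<->R2 -> R3=(0,0,0,1) R2=(0,0,0,1)
Op 5: merge R1<->R3 -> R1=(0,1,0,1) R3=(0,1,0,1)
Op 6: inc R2 by 4 -> R2=(0,0,4,1) value=5
Op 7: merge R0<->R3 -> R0=(0,1,0,1) R3=(0,1,0,1)
Op 8: inc R0 by 1 -> R0=(1,1,0,1) value=3
Op 9: inc R1 by 5 -> R1=(0,6,0,1) value=7
Op 10: inc R0 by 4 -> R0=(5,1,0,1) value=7
Op 11: merge R1<->R2 -> R1=(0,6,4,1) R2=(0,6,4,1)
Op 12: inc R0 by 2 -> R0=(7,1,0,1) value=9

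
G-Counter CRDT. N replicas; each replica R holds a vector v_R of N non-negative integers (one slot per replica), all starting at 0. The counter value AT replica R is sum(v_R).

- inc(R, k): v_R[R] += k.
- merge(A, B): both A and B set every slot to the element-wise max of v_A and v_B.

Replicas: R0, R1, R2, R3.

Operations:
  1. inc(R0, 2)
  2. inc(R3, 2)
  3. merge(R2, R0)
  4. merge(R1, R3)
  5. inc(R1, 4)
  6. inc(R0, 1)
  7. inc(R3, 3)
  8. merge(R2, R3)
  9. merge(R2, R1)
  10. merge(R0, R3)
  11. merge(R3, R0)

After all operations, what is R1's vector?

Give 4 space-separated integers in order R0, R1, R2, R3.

Answer: 2 4 0 5

Derivation:
Op 1: inc R0 by 2 -> R0=(2,0,0,0) value=2
Op 2: inc R3 by 2 -> R3=(0,0,0,2) value=2
Op 3: merge R2<->R0 -> R2=(2,0,0,0) R0=(2,0,0,0)
Op 4: merge R1<->R3 -> R1=(0,0,0,2) R3=(0,0,0,2)
Op 5: inc R1 by 4 -> R1=(0,4,0,2) value=6
Op 6: inc R0 by 1 -> R0=(3,0,0,0) value=3
Op 7: inc R3 by 3 -> R3=(0,0,0,5) value=5
Op 8: merge R2<->R3 -> R2=(2,0,0,5) R3=(2,0,0,5)
Op 9: merge R2<->R1 -> R2=(2,4,0,5) R1=(2,4,0,5)
Op 10: merge R0<->R3 -> R0=(3,0,0,5) R3=(3,0,0,5)
Op 11: merge R3<->R0 -> R3=(3,0,0,5) R0=(3,0,0,5)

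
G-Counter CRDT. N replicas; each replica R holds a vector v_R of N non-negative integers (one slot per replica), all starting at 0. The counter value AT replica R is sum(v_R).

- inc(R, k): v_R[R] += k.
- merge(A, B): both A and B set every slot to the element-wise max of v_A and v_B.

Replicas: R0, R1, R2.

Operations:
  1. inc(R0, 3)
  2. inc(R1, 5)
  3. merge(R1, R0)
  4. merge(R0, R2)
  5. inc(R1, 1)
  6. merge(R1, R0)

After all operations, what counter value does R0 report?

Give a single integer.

Op 1: inc R0 by 3 -> R0=(3,0,0) value=3
Op 2: inc R1 by 5 -> R1=(0,5,0) value=5
Op 3: merge R1<->R0 -> R1=(3,5,0) R0=(3,5,0)
Op 4: merge R0<->R2 -> R0=(3,5,0) R2=(3,5,0)
Op 5: inc R1 by 1 -> R1=(3,6,0) value=9
Op 6: merge R1<->R0 -> R1=(3,6,0) R0=(3,6,0)

Answer: 9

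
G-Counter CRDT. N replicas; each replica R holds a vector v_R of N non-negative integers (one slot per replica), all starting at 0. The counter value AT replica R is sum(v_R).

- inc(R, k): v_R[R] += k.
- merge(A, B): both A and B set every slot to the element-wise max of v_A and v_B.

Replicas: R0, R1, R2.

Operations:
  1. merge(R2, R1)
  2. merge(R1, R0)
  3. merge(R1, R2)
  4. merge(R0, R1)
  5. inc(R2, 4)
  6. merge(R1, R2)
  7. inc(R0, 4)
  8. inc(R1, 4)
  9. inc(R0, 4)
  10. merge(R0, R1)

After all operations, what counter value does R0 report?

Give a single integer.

Answer: 16

Derivation:
Op 1: merge R2<->R1 -> R2=(0,0,0) R1=(0,0,0)
Op 2: merge R1<->R0 -> R1=(0,0,0) R0=(0,0,0)
Op 3: merge R1<->R2 -> R1=(0,0,0) R2=(0,0,0)
Op 4: merge R0<->R1 -> R0=(0,0,0) R1=(0,0,0)
Op 5: inc R2 by 4 -> R2=(0,0,4) value=4
Op 6: merge R1<->R2 -> R1=(0,0,4) R2=(0,0,4)
Op 7: inc R0 by 4 -> R0=(4,0,0) value=4
Op 8: inc R1 by 4 -> R1=(0,4,4) value=8
Op 9: inc R0 by 4 -> R0=(8,0,0) value=8
Op 10: merge R0<->R1 -> R0=(8,4,4) R1=(8,4,4)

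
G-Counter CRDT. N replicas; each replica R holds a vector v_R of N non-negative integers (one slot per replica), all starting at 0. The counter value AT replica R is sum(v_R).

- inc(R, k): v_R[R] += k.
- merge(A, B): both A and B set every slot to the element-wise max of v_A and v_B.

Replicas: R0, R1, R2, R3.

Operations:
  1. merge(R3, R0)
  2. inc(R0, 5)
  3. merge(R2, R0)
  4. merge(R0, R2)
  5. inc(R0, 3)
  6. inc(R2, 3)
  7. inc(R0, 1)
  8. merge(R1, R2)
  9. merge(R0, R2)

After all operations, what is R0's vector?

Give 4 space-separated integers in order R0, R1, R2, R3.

Op 1: merge R3<->R0 -> R3=(0,0,0,0) R0=(0,0,0,0)
Op 2: inc R0 by 5 -> R0=(5,0,0,0) value=5
Op 3: merge R2<->R0 -> R2=(5,0,0,0) R0=(5,0,0,0)
Op 4: merge R0<->R2 -> R0=(5,0,0,0) R2=(5,0,0,0)
Op 5: inc R0 by 3 -> R0=(8,0,0,0) value=8
Op 6: inc R2 by 3 -> R2=(5,0,3,0) value=8
Op 7: inc R0 by 1 -> R0=(9,0,0,0) value=9
Op 8: merge R1<->R2 -> R1=(5,0,3,0) R2=(5,0,3,0)
Op 9: merge R0<->R2 -> R0=(9,0,3,0) R2=(9,0,3,0)

Answer: 9 0 3 0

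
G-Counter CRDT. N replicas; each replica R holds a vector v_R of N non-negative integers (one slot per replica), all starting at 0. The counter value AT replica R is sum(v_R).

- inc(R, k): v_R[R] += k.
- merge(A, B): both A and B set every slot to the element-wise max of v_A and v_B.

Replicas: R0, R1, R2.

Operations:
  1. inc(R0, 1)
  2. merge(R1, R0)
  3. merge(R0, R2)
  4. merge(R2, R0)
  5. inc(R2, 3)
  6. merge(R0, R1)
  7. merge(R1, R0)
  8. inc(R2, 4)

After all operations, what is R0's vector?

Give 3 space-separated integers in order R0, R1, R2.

Op 1: inc R0 by 1 -> R0=(1,0,0) value=1
Op 2: merge R1<->R0 -> R1=(1,0,0) R0=(1,0,0)
Op 3: merge R0<->R2 -> R0=(1,0,0) R2=(1,0,0)
Op 4: merge R2<->R0 -> R2=(1,0,0) R0=(1,0,0)
Op 5: inc R2 by 3 -> R2=(1,0,3) value=4
Op 6: merge R0<->R1 -> R0=(1,0,0) R1=(1,0,0)
Op 7: merge R1<->R0 -> R1=(1,0,0) R0=(1,0,0)
Op 8: inc R2 by 4 -> R2=(1,0,7) value=8

Answer: 1 0 0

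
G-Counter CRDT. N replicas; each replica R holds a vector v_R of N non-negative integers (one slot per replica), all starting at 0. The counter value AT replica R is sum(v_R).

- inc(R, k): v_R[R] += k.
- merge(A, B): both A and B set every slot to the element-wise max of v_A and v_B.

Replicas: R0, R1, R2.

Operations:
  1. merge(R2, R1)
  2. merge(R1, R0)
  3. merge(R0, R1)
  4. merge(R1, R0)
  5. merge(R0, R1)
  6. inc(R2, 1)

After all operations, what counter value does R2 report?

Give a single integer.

Answer: 1

Derivation:
Op 1: merge R2<->R1 -> R2=(0,0,0) R1=(0,0,0)
Op 2: merge R1<->R0 -> R1=(0,0,0) R0=(0,0,0)
Op 3: merge R0<->R1 -> R0=(0,0,0) R1=(0,0,0)
Op 4: merge R1<->R0 -> R1=(0,0,0) R0=(0,0,0)
Op 5: merge R0<->R1 -> R0=(0,0,0) R1=(0,0,0)
Op 6: inc R2 by 1 -> R2=(0,0,1) value=1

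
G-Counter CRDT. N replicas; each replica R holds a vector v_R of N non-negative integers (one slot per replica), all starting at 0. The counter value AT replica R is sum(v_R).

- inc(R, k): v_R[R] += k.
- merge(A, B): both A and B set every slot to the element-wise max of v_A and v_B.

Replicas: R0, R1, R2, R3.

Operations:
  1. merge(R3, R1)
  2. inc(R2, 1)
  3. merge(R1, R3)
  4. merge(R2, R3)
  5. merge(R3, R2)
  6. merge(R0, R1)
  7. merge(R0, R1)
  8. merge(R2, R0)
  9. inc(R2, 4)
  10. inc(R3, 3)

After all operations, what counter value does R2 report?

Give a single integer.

Op 1: merge R3<->R1 -> R3=(0,0,0,0) R1=(0,0,0,0)
Op 2: inc R2 by 1 -> R2=(0,0,1,0) value=1
Op 3: merge R1<->R3 -> R1=(0,0,0,0) R3=(0,0,0,0)
Op 4: merge R2<->R3 -> R2=(0,0,1,0) R3=(0,0,1,0)
Op 5: merge R3<->R2 -> R3=(0,0,1,0) R2=(0,0,1,0)
Op 6: merge R0<->R1 -> R0=(0,0,0,0) R1=(0,0,0,0)
Op 7: merge R0<->R1 -> R0=(0,0,0,0) R1=(0,0,0,0)
Op 8: merge R2<->R0 -> R2=(0,0,1,0) R0=(0,0,1,0)
Op 9: inc R2 by 4 -> R2=(0,0,5,0) value=5
Op 10: inc R3 by 3 -> R3=(0,0,1,3) value=4

Answer: 5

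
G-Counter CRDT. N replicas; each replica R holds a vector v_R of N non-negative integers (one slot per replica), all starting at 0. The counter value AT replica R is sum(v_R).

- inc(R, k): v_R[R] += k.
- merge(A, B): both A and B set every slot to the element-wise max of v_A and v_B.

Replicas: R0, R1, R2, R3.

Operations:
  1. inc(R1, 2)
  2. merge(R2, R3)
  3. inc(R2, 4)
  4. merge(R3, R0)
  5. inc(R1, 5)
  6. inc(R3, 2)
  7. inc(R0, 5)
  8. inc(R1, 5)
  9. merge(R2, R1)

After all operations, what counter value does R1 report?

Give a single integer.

Answer: 16

Derivation:
Op 1: inc R1 by 2 -> R1=(0,2,0,0) value=2
Op 2: merge R2<->R3 -> R2=(0,0,0,0) R3=(0,0,0,0)
Op 3: inc R2 by 4 -> R2=(0,0,4,0) value=4
Op 4: merge R3<->R0 -> R3=(0,0,0,0) R0=(0,0,0,0)
Op 5: inc R1 by 5 -> R1=(0,7,0,0) value=7
Op 6: inc R3 by 2 -> R3=(0,0,0,2) value=2
Op 7: inc R0 by 5 -> R0=(5,0,0,0) value=5
Op 8: inc R1 by 5 -> R1=(0,12,0,0) value=12
Op 9: merge R2<->R1 -> R2=(0,12,4,0) R1=(0,12,4,0)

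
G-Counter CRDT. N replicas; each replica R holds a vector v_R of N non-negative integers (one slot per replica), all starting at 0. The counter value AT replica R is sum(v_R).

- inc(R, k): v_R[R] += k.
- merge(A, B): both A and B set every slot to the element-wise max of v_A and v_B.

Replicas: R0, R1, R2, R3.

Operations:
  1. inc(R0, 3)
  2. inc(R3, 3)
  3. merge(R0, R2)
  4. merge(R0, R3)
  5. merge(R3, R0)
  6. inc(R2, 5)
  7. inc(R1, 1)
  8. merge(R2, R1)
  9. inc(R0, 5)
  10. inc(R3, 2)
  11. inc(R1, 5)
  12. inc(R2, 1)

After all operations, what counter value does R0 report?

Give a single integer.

Answer: 11

Derivation:
Op 1: inc R0 by 3 -> R0=(3,0,0,0) value=3
Op 2: inc R3 by 3 -> R3=(0,0,0,3) value=3
Op 3: merge R0<->R2 -> R0=(3,0,0,0) R2=(3,0,0,0)
Op 4: merge R0<->R3 -> R0=(3,0,0,3) R3=(3,0,0,3)
Op 5: merge R3<->R0 -> R3=(3,0,0,3) R0=(3,0,0,3)
Op 6: inc R2 by 5 -> R2=(3,0,5,0) value=8
Op 7: inc R1 by 1 -> R1=(0,1,0,0) value=1
Op 8: merge R2<->R1 -> R2=(3,1,5,0) R1=(3,1,5,0)
Op 9: inc R0 by 5 -> R0=(8,0,0,3) value=11
Op 10: inc R3 by 2 -> R3=(3,0,0,5) value=8
Op 11: inc R1 by 5 -> R1=(3,6,5,0) value=14
Op 12: inc R2 by 1 -> R2=(3,1,6,0) value=10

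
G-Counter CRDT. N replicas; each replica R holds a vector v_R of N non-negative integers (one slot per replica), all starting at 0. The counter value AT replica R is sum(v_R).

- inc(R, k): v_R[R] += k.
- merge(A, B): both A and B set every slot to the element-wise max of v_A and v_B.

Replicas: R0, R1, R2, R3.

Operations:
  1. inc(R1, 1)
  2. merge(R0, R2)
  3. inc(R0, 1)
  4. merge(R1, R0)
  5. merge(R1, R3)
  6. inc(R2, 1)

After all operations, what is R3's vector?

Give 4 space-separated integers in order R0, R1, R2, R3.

Op 1: inc R1 by 1 -> R1=(0,1,0,0) value=1
Op 2: merge R0<->R2 -> R0=(0,0,0,0) R2=(0,0,0,0)
Op 3: inc R0 by 1 -> R0=(1,0,0,0) value=1
Op 4: merge R1<->R0 -> R1=(1,1,0,0) R0=(1,1,0,0)
Op 5: merge R1<->R3 -> R1=(1,1,0,0) R3=(1,1,0,0)
Op 6: inc R2 by 1 -> R2=(0,0,1,0) value=1

Answer: 1 1 0 0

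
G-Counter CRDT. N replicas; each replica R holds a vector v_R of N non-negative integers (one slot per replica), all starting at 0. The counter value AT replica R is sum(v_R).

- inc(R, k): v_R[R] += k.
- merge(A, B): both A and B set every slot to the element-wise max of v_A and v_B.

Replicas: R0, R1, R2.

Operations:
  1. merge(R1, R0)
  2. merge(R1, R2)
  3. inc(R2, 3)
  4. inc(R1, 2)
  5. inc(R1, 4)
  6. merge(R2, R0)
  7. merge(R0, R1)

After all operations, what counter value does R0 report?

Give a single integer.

Op 1: merge R1<->R0 -> R1=(0,0,0) R0=(0,0,0)
Op 2: merge R1<->R2 -> R1=(0,0,0) R2=(0,0,0)
Op 3: inc R2 by 3 -> R2=(0,0,3) value=3
Op 4: inc R1 by 2 -> R1=(0,2,0) value=2
Op 5: inc R1 by 4 -> R1=(0,6,0) value=6
Op 6: merge R2<->R0 -> R2=(0,0,3) R0=(0,0,3)
Op 7: merge R0<->R1 -> R0=(0,6,3) R1=(0,6,3)

Answer: 9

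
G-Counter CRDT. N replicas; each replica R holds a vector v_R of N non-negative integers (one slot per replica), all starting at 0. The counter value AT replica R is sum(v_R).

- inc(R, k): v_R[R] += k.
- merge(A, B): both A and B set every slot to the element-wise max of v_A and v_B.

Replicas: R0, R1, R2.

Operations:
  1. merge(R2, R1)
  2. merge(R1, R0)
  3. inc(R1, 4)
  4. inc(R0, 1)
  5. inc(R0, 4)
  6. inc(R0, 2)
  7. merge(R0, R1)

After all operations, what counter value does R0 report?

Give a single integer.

Answer: 11

Derivation:
Op 1: merge R2<->R1 -> R2=(0,0,0) R1=(0,0,0)
Op 2: merge R1<->R0 -> R1=(0,0,0) R0=(0,0,0)
Op 3: inc R1 by 4 -> R1=(0,4,0) value=4
Op 4: inc R0 by 1 -> R0=(1,0,0) value=1
Op 5: inc R0 by 4 -> R0=(5,0,0) value=5
Op 6: inc R0 by 2 -> R0=(7,0,0) value=7
Op 7: merge R0<->R1 -> R0=(7,4,0) R1=(7,4,0)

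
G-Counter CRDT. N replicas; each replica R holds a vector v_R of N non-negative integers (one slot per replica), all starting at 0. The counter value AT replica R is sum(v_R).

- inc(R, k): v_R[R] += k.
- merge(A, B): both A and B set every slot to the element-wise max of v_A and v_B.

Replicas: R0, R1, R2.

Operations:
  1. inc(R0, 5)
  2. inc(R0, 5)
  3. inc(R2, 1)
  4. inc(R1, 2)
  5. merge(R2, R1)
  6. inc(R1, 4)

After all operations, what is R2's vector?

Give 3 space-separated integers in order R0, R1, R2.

Answer: 0 2 1

Derivation:
Op 1: inc R0 by 5 -> R0=(5,0,0) value=5
Op 2: inc R0 by 5 -> R0=(10,0,0) value=10
Op 3: inc R2 by 1 -> R2=(0,0,1) value=1
Op 4: inc R1 by 2 -> R1=(0,2,0) value=2
Op 5: merge R2<->R1 -> R2=(0,2,1) R1=(0,2,1)
Op 6: inc R1 by 4 -> R1=(0,6,1) value=7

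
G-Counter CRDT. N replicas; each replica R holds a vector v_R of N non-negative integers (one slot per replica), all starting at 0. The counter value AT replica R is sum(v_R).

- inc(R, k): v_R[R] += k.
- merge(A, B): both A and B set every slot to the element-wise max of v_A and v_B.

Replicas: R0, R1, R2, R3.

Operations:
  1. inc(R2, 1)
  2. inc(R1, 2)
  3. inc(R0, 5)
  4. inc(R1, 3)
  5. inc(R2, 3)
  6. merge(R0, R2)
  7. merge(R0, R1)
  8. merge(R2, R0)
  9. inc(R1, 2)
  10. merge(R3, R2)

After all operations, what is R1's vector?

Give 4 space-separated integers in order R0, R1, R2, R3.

Op 1: inc R2 by 1 -> R2=(0,0,1,0) value=1
Op 2: inc R1 by 2 -> R1=(0,2,0,0) value=2
Op 3: inc R0 by 5 -> R0=(5,0,0,0) value=5
Op 4: inc R1 by 3 -> R1=(0,5,0,0) value=5
Op 5: inc R2 by 3 -> R2=(0,0,4,0) value=4
Op 6: merge R0<->R2 -> R0=(5,0,4,0) R2=(5,0,4,0)
Op 7: merge R0<->R1 -> R0=(5,5,4,0) R1=(5,5,4,0)
Op 8: merge R2<->R0 -> R2=(5,5,4,0) R0=(5,5,4,0)
Op 9: inc R1 by 2 -> R1=(5,7,4,0) value=16
Op 10: merge R3<->R2 -> R3=(5,5,4,0) R2=(5,5,4,0)

Answer: 5 7 4 0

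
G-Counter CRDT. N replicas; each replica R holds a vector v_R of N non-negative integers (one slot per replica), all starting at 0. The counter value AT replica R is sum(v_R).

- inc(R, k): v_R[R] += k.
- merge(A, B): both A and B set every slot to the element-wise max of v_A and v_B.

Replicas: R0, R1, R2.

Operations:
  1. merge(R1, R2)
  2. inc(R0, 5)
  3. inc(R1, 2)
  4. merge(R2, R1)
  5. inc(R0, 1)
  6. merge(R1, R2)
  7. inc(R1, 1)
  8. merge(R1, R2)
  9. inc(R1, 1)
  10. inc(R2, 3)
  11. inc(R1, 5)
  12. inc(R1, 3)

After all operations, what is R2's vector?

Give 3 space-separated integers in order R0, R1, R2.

Op 1: merge R1<->R2 -> R1=(0,0,0) R2=(0,0,0)
Op 2: inc R0 by 5 -> R0=(5,0,0) value=5
Op 3: inc R1 by 2 -> R1=(0,2,0) value=2
Op 4: merge R2<->R1 -> R2=(0,2,0) R1=(0,2,0)
Op 5: inc R0 by 1 -> R0=(6,0,0) value=6
Op 6: merge R1<->R2 -> R1=(0,2,0) R2=(0,2,0)
Op 7: inc R1 by 1 -> R1=(0,3,0) value=3
Op 8: merge R1<->R2 -> R1=(0,3,0) R2=(0,3,0)
Op 9: inc R1 by 1 -> R1=(0,4,0) value=4
Op 10: inc R2 by 3 -> R2=(0,3,3) value=6
Op 11: inc R1 by 5 -> R1=(0,9,0) value=9
Op 12: inc R1 by 3 -> R1=(0,12,0) value=12

Answer: 0 3 3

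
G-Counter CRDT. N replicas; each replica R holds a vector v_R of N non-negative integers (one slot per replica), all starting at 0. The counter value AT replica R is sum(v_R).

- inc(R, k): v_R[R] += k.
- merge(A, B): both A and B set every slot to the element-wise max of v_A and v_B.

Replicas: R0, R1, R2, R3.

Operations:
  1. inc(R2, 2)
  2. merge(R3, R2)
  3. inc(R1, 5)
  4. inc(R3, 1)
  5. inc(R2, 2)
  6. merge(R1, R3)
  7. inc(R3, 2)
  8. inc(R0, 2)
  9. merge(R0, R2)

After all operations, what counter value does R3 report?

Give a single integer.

Op 1: inc R2 by 2 -> R2=(0,0,2,0) value=2
Op 2: merge R3<->R2 -> R3=(0,0,2,0) R2=(0,0,2,0)
Op 3: inc R1 by 5 -> R1=(0,5,0,0) value=5
Op 4: inc R3 by 1 -> R3=(0,0,2,1) value=3
Op 5: inc R2 by 2 -> R2=(0,0,4,0) value=4
Op 6: merge R1<->R3 -> R1=(0,5,2,1) R3=(0,5,2,1)
Op 7: inc R3 by 2 -> R3=(0,5,2,3) value=10
Op 8: inc R0 by 2 -> R0=(2,0,0,0) value=2
Op 9: merge R0<->R2 -> R0=(2,0,4,0) R2=(2,0,4,0)

Answer: 10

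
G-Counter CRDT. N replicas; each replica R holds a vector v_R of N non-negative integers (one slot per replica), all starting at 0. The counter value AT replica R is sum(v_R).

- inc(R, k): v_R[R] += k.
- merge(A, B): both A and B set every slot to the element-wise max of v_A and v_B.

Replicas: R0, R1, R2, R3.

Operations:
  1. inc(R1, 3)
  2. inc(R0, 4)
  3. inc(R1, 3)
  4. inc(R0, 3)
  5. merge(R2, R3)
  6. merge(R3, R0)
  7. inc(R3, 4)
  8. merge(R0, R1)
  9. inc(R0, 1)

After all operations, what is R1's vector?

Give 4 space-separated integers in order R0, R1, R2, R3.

Op 1: inc R1 by 3 -> R1=(0,3,0,0) value=3
Op 2: inc R0 by 4 -> R0=(4,0,0,0) value=4
Op 3: inc R1 by 3 -> R1=(0,6,0,0) value=6
Op 4: inc R0 by 3 -> R0=(7,0,0,0) value=7
Op 5: merge R2<->R3 -> R2=(0,0,0,0) R3=(0,0,0,0)
Op 6: merge R3<->R0 -> R3=(7,0,0,0) R0=(7,0,0,0)
Op 7: inc R3 by 4 -> R3=(7,0,0,4) value=11
Op 8: merge R0<->R1 -> R0=(7,6,0,0) R1=(7,6,0,0)
Op 9: inc R0 by 1 -> R0=(8,6,0,0) value=14

Answer: 7 6 0 0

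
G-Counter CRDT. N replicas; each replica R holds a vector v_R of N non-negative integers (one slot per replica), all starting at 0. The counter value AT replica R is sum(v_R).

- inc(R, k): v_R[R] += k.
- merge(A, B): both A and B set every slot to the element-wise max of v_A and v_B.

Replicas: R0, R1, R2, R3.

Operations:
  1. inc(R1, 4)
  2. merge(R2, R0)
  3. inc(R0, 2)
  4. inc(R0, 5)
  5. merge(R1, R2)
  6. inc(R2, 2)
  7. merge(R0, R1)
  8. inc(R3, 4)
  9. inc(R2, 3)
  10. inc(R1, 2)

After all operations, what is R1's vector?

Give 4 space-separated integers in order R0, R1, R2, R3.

Answer: 7 6 0 0

Derivation:
Op 1: inc R1 by 4 -> R1=(0,4,0,0) value=4
Op 2: merge R2<->R0 -> R2=(0,0,0,0) R0=(0,0,0,0)
Op 3: inc R0 by 2 -> R0=(2,0,0,0) value=2
Op 4: inc R0 by 5 -> R0=(7,0,0,0) value=7
Op 5: merge R1<->R2 -> R1=(0,4,0,0) R2=(0,4,0,0)
Op 6: inc R2 by 2 -> R2=(0,4,2,0) value=6
Op 7: merge R0<->R1 -> R0=(7,4,0,0) R1=(7,4,0,0)
Op 8: inc R3 by 4 -> R3=(0,0,0,4) value=4
Op 9: inc R2 by 3 -> R2=(0,4,5,0) value=9
Op 10: inc R1 by 2 -> R1=(7,6,0,0) value=13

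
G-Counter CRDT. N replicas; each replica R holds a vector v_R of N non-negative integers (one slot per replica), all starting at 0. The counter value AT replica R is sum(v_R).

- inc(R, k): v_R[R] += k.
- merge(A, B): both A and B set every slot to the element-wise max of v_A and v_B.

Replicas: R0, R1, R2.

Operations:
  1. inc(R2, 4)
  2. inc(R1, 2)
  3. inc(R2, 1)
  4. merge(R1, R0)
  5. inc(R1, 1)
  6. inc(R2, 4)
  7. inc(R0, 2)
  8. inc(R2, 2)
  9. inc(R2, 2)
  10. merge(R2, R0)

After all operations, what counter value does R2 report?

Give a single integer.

Op 1: inc R2 by 4 -> R2=(0,0,4) value=4
Op 2: inc R1 by 2 -> R1=(0,2,0) value=2
Op 3: inc R2 by 1 -> R2=(0,0,5) value=5
Op 4: merge R1<->R0 -> R1=(0,2,0) R0=(0,2,0)
Op 5: inc R1 by 1 -> R1=(0,3,0) value=3
Op 6: inc R2 by 4 -> R2=(0,0,9) value=9
Op 7: inc R0 by 2 -> R0=(2,2,0) value=4
Op 8: inc R2 by 2 -> R2=(0,0,11) value=11
Op 9: inc R2 by 2 -> R2=(0,0,13) value=13
Op 10: merge R2<->R0 -> R2=(2,2,13) R0=(2,2,13)

Answer: 17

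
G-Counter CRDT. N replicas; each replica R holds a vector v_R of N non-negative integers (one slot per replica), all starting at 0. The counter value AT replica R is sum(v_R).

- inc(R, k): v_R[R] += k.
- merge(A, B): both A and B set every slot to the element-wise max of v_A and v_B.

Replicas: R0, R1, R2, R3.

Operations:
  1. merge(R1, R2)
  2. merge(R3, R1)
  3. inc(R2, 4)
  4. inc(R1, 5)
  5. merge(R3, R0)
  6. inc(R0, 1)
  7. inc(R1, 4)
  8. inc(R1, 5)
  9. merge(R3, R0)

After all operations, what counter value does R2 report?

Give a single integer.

Op 1: merge R1<->R2 -> R1=(0,0,0,0) R2=(0,0,0,0)
Op 2: merge R3<->R1 -> R3=(0,0,0,0) R1=(0,0,0,0)
Op 3: inc R2 by 4 -> R2=(0,0,4,0) value=4
Op 4: inc R1 by 5 -> R1=(0,5,0,0) value=5
Op 5: merge R3<->R0 -> R3=(0,0,0,0) R0=(0,0,0,0)
Op 6: inc R0 by 1 -> R0=(1,0,0,0) value=1
Op 7: inc R1 by 4 -> R1=(0,9,0,0) value=9
Op 8: inc R1 by 5 -> R1=(0,14,0,0) value=14
Op 9: merge R3<->R0 -> R3=(1,0,0,0) R0=(1,0,0,0)

Answer: 4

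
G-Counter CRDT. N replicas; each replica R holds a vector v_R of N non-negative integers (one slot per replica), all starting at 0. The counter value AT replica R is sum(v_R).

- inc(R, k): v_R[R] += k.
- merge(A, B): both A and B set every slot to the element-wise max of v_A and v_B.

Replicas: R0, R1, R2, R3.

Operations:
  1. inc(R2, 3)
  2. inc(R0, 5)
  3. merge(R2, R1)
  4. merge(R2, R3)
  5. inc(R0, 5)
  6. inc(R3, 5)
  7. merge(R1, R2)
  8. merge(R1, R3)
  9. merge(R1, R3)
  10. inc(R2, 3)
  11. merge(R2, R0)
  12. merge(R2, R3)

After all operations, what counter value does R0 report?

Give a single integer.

Answer: 16

Derivation:
Op 1: inc R2 by 3 -> R2=(0,0,3,0) value=3
Op 2: inc R0 by 5 -> R0=(5,0,0,0) value=5
Op 3: merge R2<->R1 -> R2=(0,0,3,0) R1=(0,0,3,0)
Op 4: merge R2<->R3 -> R2=(0,0,3,0) R3=(0,0,3,0)
Op 5: inc R0 by 5 -> R0=(10,0,0,0) value=10
Op 6: inc R3 by 5 -> R3=(0,0,3,5) value=8
Op 7: merge R1<->R2 -> R1=(0,0,3,0) R2=(0,0,3,0)
Op 8: merge R1<->R3 -> R1=(0,0,3,5) R3=(0,0,3,5)
Op 9: merge R1<->R3 -> R1=(0,0,3,5) R3=(0,0,3,5)
Op 10: inc R2 by 3 -> R2=(0,0,6,0) value=6
Op 11: merge R2<->R0 -> R2=(10,0,6,0) R0=(10,0,6,0)
Op 12: merge R2<->R3 -> R2=(10,0,6,5) R3=(10,0,6,5)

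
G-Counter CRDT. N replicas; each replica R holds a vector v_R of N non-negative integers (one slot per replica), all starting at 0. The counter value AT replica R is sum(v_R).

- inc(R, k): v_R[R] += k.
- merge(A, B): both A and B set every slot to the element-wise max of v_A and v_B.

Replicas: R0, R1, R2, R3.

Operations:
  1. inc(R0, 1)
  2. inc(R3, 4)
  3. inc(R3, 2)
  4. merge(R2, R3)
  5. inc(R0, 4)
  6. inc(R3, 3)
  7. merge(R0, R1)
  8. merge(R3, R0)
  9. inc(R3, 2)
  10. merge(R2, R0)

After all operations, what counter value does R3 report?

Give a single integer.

Answer: 16

Derivation:
Op 1: inc R0 by 1 -> R0=(1,0,0,0) value=1
Op 2: inc R3 by 4 -> R3=(0,0,0,4) value=4
Op 3: inc R3 by 2 -> R3=(0,0,0,6) value=6
Op 4: merge R2<->R3 -> R2=(0,0,0,6) R3=(0,0,0,6)
Op 5: inc R0 by 4 -> R0=(5,0,0,0) value=5
Op 6: inc R3 by 3 -> R3=(0,0,0,9) value=9
Op 7: merge R0<->R1 -> R0=(5,0,0,0) R1=(5,0,0,0)
Op 8: merge R3<->R0 -> R3=(5,0,0,9) R0=(5,0,0,9)
Op 9: inc R3 by 2 -> R3=(5,0,0,11) value=16
Op 10: merge R2<->R0 -> R2=(5,0,0,9) R0=(5,0,0,9)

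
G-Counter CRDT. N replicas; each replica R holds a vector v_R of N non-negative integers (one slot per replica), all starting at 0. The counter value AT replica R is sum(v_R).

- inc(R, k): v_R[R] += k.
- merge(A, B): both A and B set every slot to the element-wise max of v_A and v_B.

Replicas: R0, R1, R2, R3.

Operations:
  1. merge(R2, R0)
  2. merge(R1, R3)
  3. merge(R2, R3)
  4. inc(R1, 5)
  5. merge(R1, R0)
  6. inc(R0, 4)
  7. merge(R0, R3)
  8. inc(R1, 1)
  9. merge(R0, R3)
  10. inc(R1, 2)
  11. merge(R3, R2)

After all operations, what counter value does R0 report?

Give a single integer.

Op 1: merge R2<->R0 -> R2=(0,0,0,0) R0=(0,0,0,0)
Op 2: merge R1<->R3 -> R1=(0,0,0,0) R3=(0,0,0,0)
Op 3: merge R2<->R3 -> R2=(0,0,0,0) R3=(0,0,0,0)
Op 4: inc R1 by 5 -> R1=(0,5,0,0) value=5
Op 5: merge R1<->R0 -> R1=(0,5,0,0) R0=(0,5,0,0)
Op 6: inc R0 by 4 -> R0=(4,5,0,0) value=9
Op 7: merge R0<->R3 -> R0=(4,5,0,0) R3=(4,5,0,0)
Op 8: inc R1 by 1 -> R1=(0,6,0,0) value=6
Op 9: merge R0<->R3 -> R0=(4,5,0,0) R3=(4,5,0,0)
Op 10: inc R1 by 2 -> R1=(0,8,0,0) value=8
Op 11: merge R3<->R2 -> R3=(4,5,0,0) R2=(4,5,0,0)

Answer: 9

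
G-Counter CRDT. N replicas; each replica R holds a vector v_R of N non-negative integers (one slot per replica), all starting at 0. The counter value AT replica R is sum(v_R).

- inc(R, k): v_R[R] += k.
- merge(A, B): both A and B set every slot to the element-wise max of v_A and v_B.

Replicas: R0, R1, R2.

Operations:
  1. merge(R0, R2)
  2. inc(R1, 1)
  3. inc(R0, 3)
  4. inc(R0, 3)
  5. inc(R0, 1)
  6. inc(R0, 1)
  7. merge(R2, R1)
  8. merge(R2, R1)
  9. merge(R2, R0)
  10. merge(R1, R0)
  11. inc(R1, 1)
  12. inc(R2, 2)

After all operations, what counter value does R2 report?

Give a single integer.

Op 1: merge R0<->R2 -> R0=(0,0,0) R2=(0,0,0)
Op 2: inc R1 by 1 -> R1=(0,1,0) value=1
Op 3: inc R0 by 3 -> R0=(3,0,0) value=3
Op 4: inc R0 by 3 -> R0=(6,0,0) value=6
Op 5: inc R0 by 1 -> R0=(7,0,0) value=7
Op 6: inc R0 by 1 -> R0=(8,0,0) value=8
Op 7: merge R2<->R1 -> R2=(0,1,0) R1=(0,1,0)
Op 8: merge R2<->R1 -> R2=(0,1,0) R1=(0,1,0)
Op 9: merge R2<->R0 -> R2=(8,1,0) R0=(8,1,0)
Op 10: merge R1<->R0 -> R1=(8,1,0) R0=(8,1,0)
Op 11: inc R1 by 1 -> R1=(8,2,0) value=10
Op 12: inc R2 by 2 -> R2=(8,1,2) value=11

Answer: 11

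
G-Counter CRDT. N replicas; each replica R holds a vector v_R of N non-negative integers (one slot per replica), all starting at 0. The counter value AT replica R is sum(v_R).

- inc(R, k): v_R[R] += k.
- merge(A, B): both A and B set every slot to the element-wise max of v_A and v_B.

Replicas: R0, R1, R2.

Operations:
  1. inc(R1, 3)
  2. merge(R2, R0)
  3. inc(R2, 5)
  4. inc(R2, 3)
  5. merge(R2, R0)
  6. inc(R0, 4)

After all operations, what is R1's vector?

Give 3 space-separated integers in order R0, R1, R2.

Op 1: inc R1 by 3 -> R1=(0,3,0) value=3
Op 2: merge R2<->R0 -> R2=(0,0,0) R0=(0,0,0)
Op 3: inc R2 by 5 -> R2=(0,0,5) value=5
Op 4: inc R2 by 3 -> R2=(0,0,8) value=8
Op 5: merge R2<->R0 -> R2=(0,0,8) R0=(0,0,8)
Op 6: inc R0 by 4 -> R0=(4,0,8) value=12

Answer: 0 3 0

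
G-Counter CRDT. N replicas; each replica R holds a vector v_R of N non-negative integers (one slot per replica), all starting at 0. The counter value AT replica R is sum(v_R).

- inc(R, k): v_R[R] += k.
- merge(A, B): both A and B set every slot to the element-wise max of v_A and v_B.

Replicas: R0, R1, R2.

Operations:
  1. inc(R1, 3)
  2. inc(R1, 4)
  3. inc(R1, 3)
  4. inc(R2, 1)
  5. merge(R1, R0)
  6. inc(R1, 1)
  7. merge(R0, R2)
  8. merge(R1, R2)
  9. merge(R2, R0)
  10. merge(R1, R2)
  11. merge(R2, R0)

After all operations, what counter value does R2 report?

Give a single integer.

Answer: 12

Derivation:
Op 1: inc R1 by 3 -> R1=(0,3,0) value=3
Op 2: inc R1 by 4 -> R1=(0,7,0) value=7
Op 3: inc R1 by 3 -> R1=(0,10,0) value=10
Op 4: inc R2 by 1 -> R2=(0,0,1) value=1
Op 5: merge R1<->R0 -> R1=(0,10,0) R0=(0,10,0)
Op 6: inc R1 by 1 -> R1=(0,11,0) value=11
Op 7: merge R0<->R2 -> R0=(0,10,1) R2=(0,10,1)
Op 8: merge R1<->R2 -> R1=(0,11,1) R2=(0,11,1)
Op 9: merge R2<->R0 -> R2=(0,11,1) R0=(0,11,1)
Op 10: merge R1<->R2 -> R1=(0,11,1) R2=(0,11,1)
Op 11: merge R2<->R0 -> R2=(0,11,1) R0=(0,11,1)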